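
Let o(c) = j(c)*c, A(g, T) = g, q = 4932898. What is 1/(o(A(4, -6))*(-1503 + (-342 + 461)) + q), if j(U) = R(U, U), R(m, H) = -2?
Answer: 1/4943970 ≈ 2.0227e-7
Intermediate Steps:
j(U) = -2
o(c) = -2*c
1/(o(A(4, -6))*(-1503 + (-342 + 461)) + q) = 1/((-2*4)*(-1503 + (-342 + 461)) + 4932898) = 1/(-8*(-1503 + 119) + 4932898) = 1/(-8*(-1384) + 4932898) = 1/(11072 + 4932898) = 1/4943970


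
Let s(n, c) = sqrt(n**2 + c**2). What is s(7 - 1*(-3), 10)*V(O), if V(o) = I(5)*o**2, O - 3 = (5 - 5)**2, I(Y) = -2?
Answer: -180*sqrt(2) ≈ -254.56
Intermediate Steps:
O = 3 (O = 3 + (5 - 5)**2 = 3 + 0**2 = 3 + 0 = 3)
s(n, c) = sqrt(c**2 + n**2)
V(o) = -2*o**2
s(7 - 1*(-3), 10)*V(O) = sqrt(10**2 + (7 - 1*(-3))**2)*(-2*3**2) = sqrt(100 + (7 + 3)**2)*(-2*9) = sqrt(100 + 10**2)*(-18) = sqrt(100 + 100)*(-18) = sqrt(200)*(-18) = (10*sqrt(2))*(-18) = -180*sqrt(2)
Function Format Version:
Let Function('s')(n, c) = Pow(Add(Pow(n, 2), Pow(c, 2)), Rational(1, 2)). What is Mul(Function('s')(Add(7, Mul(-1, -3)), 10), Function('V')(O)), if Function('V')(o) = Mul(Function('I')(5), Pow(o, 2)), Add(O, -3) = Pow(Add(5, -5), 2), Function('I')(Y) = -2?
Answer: Mul(-180, Pow(2, Rational(1, 2))) ≈ -254.56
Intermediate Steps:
O = 3 (O = Add(3, Pow(Add(5, -5), 2)) = Add(3, Pow(0, 2)) = Add(3, 0) = 3)
Function('s')(n, c) = Pow(Add(Pow(c, 2), Pow(n, 2)), Rational(1, 2))
Function('V')(o) = Mul(-2, Pow(o, 2))
Mul(Function('s')(Add(7, Mul(-1, -3)), 10), Function('V')(O)) = Mul(Pow(Add(Pow(10, 2), Pow(Add(7, Mul(-1, -3)), 2)), Rational(1, 2)), Mul(-2, Pow(3, 2))) = Mul(Pow(Add(100, Pow(Add(7, 3), 2)), Rational(1, 2)), Mul(-2, 9)) = Mul(Pow(Add(100, Pow(10, 2)), Rational(1, 2)), -18) = Mul(Pow(Add(100, 100), Rational(1, 2)), -18) = Mul(Pow(200, Rational(1, 2)), -18) = Mul(Mul(10, Pow(2, Rational(1, 2))), -18) = Mul(-180, Pow(2, Rational(1, 2)))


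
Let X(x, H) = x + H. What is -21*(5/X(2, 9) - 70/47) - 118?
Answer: -49771/517 ≈ -96.269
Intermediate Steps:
X(x, H) = H + x
-21*(5/X(2, 9) - 70/47) - 118 = -21*(5/(9 + 2) - 70/47) - 118 = -21*(5/11 - 70*1/47) - 118 = -21*(5*(1/11) - 70/47) - 118 = -21*(5/11 - 70/47) - 118 = -21*(-535/517) - 118 = 11235/517 - 118 = -49771/517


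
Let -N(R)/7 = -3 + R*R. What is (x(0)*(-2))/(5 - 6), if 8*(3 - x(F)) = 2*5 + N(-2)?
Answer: 21/4 ≈ 5.2500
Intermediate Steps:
N(R) = 21 - 7*R² (N(R) = -7*(-3 + R*R) = -7*(-3 + R²) = 21 - 7*R²)
x(F) = 21/8 (x(F) = 3 - (2*5 + (21 - 7*(-2)²))/8 = 3 - (10 + (21 - 7*4))/8 = 3 - (10 + (21 - 28))/8 = 3 - (10 - 7)/8 = 3 - ⅛*3 = 3 - 3/8 = 21/8)
(x(0)*(-2))/(5 - 6) = ((21/8)*(-2))/(5 - 6) = -21/4/(-1) = -21/4*(-1) = 21/4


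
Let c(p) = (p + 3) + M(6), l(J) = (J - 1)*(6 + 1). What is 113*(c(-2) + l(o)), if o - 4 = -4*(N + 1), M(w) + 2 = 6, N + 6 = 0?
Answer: 18758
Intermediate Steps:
N = -6 (N = -6 + 0 = -6)
M(w) = 4 (M(w) = -2 + 6 = 4)
o = 24 (o = 4 - 4*(-6 + 1) = 4 - 4*(-5) = 4 + 20 = 24)
l(J) = -7 + 7*J (l(J) = (-1 + J)*7 = -7 + 7*J)
c(p) = 7 + p (c(p) = (p + 3) + 4 = (3 + p) + 4 = 7 + p)
113*(c(-2) + l(o)) = 113*((7 - 2) + (-7 + 7*24)) = 113*(5 + (-7 + 168)) = 113*(5 + 161) = 113*166 = 18758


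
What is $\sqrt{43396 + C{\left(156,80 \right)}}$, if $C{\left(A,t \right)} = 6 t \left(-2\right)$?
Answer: $206$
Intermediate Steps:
$C{\left(A,t \right)} = - 12 t$
$\sqrt{43396 + C{\left(156,80 \right)}} = \sqrt{43396 - 960} = \sqrt{42436} = 206$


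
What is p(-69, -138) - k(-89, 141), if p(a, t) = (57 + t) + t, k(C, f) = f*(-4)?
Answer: 345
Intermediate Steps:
k(C, f) = -4*f
p(a, t) = 57 + 2*t
p(-69, -138) - k(-89, 141) = (57 + 2*(-138)) - (-4)*141 = (57 - 276) - 1*(-564) = -219 + 564 = 345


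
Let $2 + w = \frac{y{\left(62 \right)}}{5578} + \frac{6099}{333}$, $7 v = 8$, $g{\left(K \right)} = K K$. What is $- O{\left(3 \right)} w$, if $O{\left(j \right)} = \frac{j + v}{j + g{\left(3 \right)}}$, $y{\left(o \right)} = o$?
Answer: $- \frac{36643820}{6501159} \approx -5.6365$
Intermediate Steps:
$g{\left(K \right)} = K^{2}$
$v = \frac{8}{7}$ ($v = \frac{1}{7} \cdot 8 = \frac{8}{7} \approx 1.1429$)
$w = \frac{5054320}{309579}$ ($w = -2 + \left(\frac{62}{5578} + \frac{6099}{333}\right) = -2 + \left(62 \cdot \frac{1}{5578} + 6099 \cdot \frac{1}{333}\right) = -2 + \left(\frac{31}{2789} + \frac{2033}{111}\right) = -2 + \frac{5673478}{309579} = \frac{5054320}{309579} \approx 16.326$)
$O{\left(j \right)} = \frac{\frac{8}{7} + j}{9 + j}$ ($O{\left(j \right)} = \frac{j + \frac{8}{7}}{j + 3^{2}} = \frac{\frac{8}{7} + j}{j + 9} = \frac{\frac{8}{7} + j}{9 + j}$)
$- O{\left(3 \right)} w = - \frac{\frac{8}{7} + 3}{9 + 3} \cdot \frac{5054320}{309579} = - \frac{29}{12 \cdot 7} \cdot \frac{5054320}{309579} = \left(-1\right) \frac{29}{84} \cdot \frac{5054320}{309579} = \left(- \frac{29}{84}\right) \frac{5054320}{309579} = - \frac{36643820}{6501159}$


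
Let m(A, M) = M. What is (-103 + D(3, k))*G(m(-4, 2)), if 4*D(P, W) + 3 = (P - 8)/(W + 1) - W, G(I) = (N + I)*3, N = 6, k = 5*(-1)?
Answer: -4905/2 ≈ -2452.5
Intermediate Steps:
k = -5
G(I) = 18 + 3*I (G(I) = (6 + I)*3 = 18 + 3*I)
D(P, W) = -3/4 - W/4 + (-8 + P)/(4*(1 + W)) (D(P, W) = -3/4 + ((P - 8)/(W + 1) - W)/4 = -3/4 + ((-8 + P)/(1 + W) - W)/4 = -3/4 + (-W + (-8 + P)/(1 + W))/4 = -3/4 + (-W/4 + (-8 + P)/(4*(1 + W))) = -3/4 - W/4 + (-8 + P)/(4*(1 + W)))
(-103 + D(3, k))*G(m(-4, 2)) = (-103 + (-11 + 3 - 1*(-5)**2 - 4*(-5))/(4*(1 - 5)))*(18 + 3*2) = (-103 + (1/4)*(-11 + 3 - 1*25 + 20)/(-4))*(18 + 6) = (-103 + (1/4)*(-1/4)*(-11 + 3 - 25 + 20))*24 = (-103 + (1/4)*(-1/4)*(-13))*24 = (-103 + 13/16)*24 = -1635/16*24 = -4905/2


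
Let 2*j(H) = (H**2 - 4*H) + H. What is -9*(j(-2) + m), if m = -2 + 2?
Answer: -45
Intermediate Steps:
j(H) = H**2/2 - 3*H/2 (j(H) = ((H**2 - 4*H) + H)/2 = (H**2 - 3*H)/2 = H**2/2 - 3*H/2)
m = 0
-9*(j(-2) + m) = -9*((1/2)*(-2)*(-3 - 2) + 0) = -9*((1/2)*(-2)*(-5) + 0) = -9*(5 + 0) = -9*5 = -45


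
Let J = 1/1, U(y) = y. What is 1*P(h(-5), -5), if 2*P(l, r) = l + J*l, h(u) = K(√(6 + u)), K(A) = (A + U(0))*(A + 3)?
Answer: 4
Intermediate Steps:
K(A) = A*(3 + A) (K(A) = (A + 0)*(A + 3) = A*(3 + A))
h(u) = √(6 + u)*(3 + √(6 + u))
J = 1
P(l, r) = l (P(l, r) = (l + 1*l)/2 = (l + l)/2 = (2*l)/2 = l)
1*P(h(-5), -5) = 1*(6 - 5 + 3*√(6 - 5)) = 1*(6 - 5 + 3*√1) = 1*(6 - 5 + 3*1) = 1*(6 - 5 + 3) = 1*4 = 4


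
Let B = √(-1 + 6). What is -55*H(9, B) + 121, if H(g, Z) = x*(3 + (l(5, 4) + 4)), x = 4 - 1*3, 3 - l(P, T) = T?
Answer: -209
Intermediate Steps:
l(P, T) = 3 - T
B = √5 ≈ 2.2361
x = 1 (x = 4 - 3 = 1)
H(g, Z) = 6 (H(g, Z) = 1*(3 + ((3 - 1*4) + 4)) = 1*(3 + ((3 - 4) + 4)) = 1*(3 + (-1 + 4)) = 1*(3 + 3) = 1*6 = 6)
-55*H(9, B) + 121 = -55*6 + 121 = -330 + 121 = -209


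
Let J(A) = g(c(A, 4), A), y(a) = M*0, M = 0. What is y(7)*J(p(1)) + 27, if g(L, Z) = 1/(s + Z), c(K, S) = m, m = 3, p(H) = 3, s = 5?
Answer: 27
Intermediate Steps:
y(a) = 0 (y(a) = 0*0 = 0)
c(K, S) = 3
g(L, Z) = 1/(5 + Z)
J(A) = 1/(5 + A)
y(7)*J(p(1)) + 27 = 0/(5 + 3) + 27 = 0/8 + 27 = 0*(⅛) + 27 = 0 + 27 = 27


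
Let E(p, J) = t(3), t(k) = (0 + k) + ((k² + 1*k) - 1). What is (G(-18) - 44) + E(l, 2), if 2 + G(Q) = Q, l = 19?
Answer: -50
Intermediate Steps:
G(Q) = -2 + Q
t(k) = -1 + k² + 2*k (t(k) = k + ((k² + k) - 1) = k + ((k + k²) - 1) = k + (-1 + k + k²) = -1 + k² + 2*k)
E(p, J) = 14 (E(p, J) = -1 + 3² + 2*3 = -1 + 9 + 6 = 14)
(G(-18) - 44) + E(l, 2) = ((-2 - 18) - 44) + 14 = (-20 - 44) + 14 = -64 + 14 = -50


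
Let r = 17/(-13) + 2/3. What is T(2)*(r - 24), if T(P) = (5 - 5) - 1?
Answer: 961/39 ≈ 24.641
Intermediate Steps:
T(P) = -1 (T(P) = 0 - 1 = -1)
r = -25/39 (r = 17*(-1/13) + 2*(⅓) = -17/13 + ⅔ = -25/39 ≈ -0.64103)
T(2)*(r - 24) = -(-25/39 - 24) = -1*(-961/39) = 961/39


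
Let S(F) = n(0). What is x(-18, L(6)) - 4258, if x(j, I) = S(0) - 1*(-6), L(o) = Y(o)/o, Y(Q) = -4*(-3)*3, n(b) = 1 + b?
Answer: -4251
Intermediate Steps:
Y(Q) = 36 (Y(Q) = 12*3 = 36)
L(o) = 36/o
S(F) = 1 (S(F) = 1 + 0 = 1)
x(j, I) = 7 (x(j, I) = 1 - 1*(-6) = 1 + 6 = 7)
x(-18, L(6)) - 4258 = 7 - 4258 = -4251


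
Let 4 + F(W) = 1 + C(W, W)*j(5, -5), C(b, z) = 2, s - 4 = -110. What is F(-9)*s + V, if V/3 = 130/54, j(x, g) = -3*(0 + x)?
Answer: 31547/9 ≈ 3505.2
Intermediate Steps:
s = -106 (s = 4 - 110 = -106)
j(x, g) = -3*x
F(W) = -33 (F(W) = -4 + (1 + 2*(-3*5)) = -4 + (1 + 2*(-15)) = -4 + (1 - 30) = -4 - 29 = -33)
V = 65/9 (V = 3*(130/54) = 3*(130*(1/54)) = 3*(65/27) = 65/9 ≈ 7.2222)
F(-9)*s + V = -33*(-106) + 65/9 = 3498 + 65/9 = 31547/9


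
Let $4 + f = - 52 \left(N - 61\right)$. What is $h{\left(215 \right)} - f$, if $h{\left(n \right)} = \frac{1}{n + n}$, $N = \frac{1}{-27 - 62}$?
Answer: $- \frac{121261631}{38270} \approx -3168.6$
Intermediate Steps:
$N = - \frac{1}{89}$ ($N = \frac{1}{-89} = - \frac{1}{89} \approx -0.011236$)
$h{\left(n \right)} = \frac{1}{2 n}$
$f = \frac{282004}{89}$ ($f = -4 - 52 \left(- \frac{1}{89} - 61\right) = -4 - - \frac{282360}{89} = -4 + \frac{282360}{89} = \frac{282004}{89} \approx 3168.6$)
$h{\left(215 \right)} - f = \frac{1}{2 \cdot 215} - \frac{282004}{89} = \frac{1}{2} \cdot \frac{1}{215} - \frac{282004}{89} = \frac{1}{430} - \frac{282004}{89} = - \frac{121261631}{38270}$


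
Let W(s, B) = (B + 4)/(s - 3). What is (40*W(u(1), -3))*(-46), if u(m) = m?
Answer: 920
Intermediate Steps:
W(s, B) = (4 + B)/(-3 + s)
(40*W(u(1), -3))*(-46) = (40*((4 - 3)/(-3 + 1)))*(-46) = (40*(1/(-2)))*(-46) = (40*(-½*1))*(-46) = (40*(-½))*(-46) = -20*(-46) = 920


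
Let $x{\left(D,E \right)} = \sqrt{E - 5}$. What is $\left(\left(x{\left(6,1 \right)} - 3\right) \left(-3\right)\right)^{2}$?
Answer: $45 - 108 i \approx 45.0 - 108.0 i$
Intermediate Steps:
$x{\left(D,E \right)} = \sqrt{-5 + E}$
$\left(\left(x{\left(6,1 \right)} - 3\right) \left(-3\right)\right)^{2} = \left(\left(\sqrt{-5 + 1} - 3\right) \left(-3\right)\right)^{2} = \left(\left(\sqrt{-4} - 3\right) \left(-3\right)\right)^{2} = \left(\left(2 i - 3\right) \left(-3\right)\right)^{2} = \left(\left(-3 + 2 i\right) \left(-3\right)\right)^{2} = \left(9 - 6 i\right)^{2}$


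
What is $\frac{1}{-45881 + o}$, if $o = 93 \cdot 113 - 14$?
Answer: $- \frac{1}{35386} \approx -2.826 \cdot 10^{-5}$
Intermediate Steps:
$o = 10495$ ($o = 10509 - 14 = 10495$)
$\frac{1}{-45881 + o} = \frac{1}{-45881 + 10495} = \frac{1}{-35386} = - \frac{1}{35386}$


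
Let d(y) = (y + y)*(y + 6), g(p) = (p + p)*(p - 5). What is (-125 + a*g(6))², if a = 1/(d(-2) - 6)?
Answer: 1907161/121 ≈ 15762.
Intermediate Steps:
g(p) = 2*p*(-5 + p) (g(p) = (2*p)*(-5 + p) = 2*p*(-5 + p))
d(y) = 2*y*(6 + y) (d(y) = (2*y)*(6 + y) = 2*y*(6 + y))
a = -1/22 (a = 1/(2*(-2)*(6 - 2) - 6) = 1/(2*(-2)*4 - 6) = 1/(-16 - 6) = 1/(-22) = -1/22 ≈ -0.045455)
(-125 + a*g(6))² = (-125 - 6*(-5 + 6)/11)² = (-125 - 6/11)² = (-1381/11)² = 1907161/121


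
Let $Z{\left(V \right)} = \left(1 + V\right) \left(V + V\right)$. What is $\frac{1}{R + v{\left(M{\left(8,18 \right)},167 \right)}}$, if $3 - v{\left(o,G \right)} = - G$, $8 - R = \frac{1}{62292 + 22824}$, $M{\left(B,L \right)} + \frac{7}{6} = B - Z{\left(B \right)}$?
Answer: $\frac{85116}{15150647} \approx 0.005618$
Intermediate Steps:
$Z{\left(V \right)} = 2 V \left(1 + V\right)$ ($Z{\left(V \right)} = \left(1 + V\right) 2 V = 2 V \left(1 + V\right)$)
$M{\left(B,L \right)} = - \frac{7}{6} + B - 2 B \left(1 + B\right)$ ($M{\left(B,L \right)} = - \frac{7}{6} + \left(B - 2 B \left(1 + B\right)\right) = - \frac{7}{6} - \left(- B + 2 B \left(1 + B\right)\right) = - \frac{7}{6} + B - 2 B \left(1 + B\right)$)
$R = \frac{680927}{85116}$ ($R = 8 - \frac{1}{62292 + 22824} = 8 - \frac{1}{85116} = \frac{680927}{85116} \approx 8.0$)
$v{\left(o,G \right)} = 3 + G$ ($v{\left(o,G \right)} = 3 - - G = 3 + G$)
$\frac{1}{R + v{\left(M{\left(8,18 \right)},167 \right)}} = \frac{1}{\frac{680927}{85116} + \left(3 + 167\right)} = \frac{1}{\frac{680927}{85116} + 170} = \frac{1}{\frac{15150647}{85116}} = \frac{85116}{15150647}$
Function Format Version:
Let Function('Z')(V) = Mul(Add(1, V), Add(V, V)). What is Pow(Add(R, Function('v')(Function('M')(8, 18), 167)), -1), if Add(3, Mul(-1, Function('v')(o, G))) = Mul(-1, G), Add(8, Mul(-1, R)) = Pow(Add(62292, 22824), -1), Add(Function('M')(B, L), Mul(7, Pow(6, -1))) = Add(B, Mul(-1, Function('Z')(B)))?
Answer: Rational(85116, 15150647) ≈ 0.0056180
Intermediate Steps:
Function('Z')(V) = Mul(2, V, Add(1, V)) (Function('Z')(V) = Mul(Add(1, V), Mul(2, V)) = Mul(2, V, Add(1, V)))
Function('M')(B, L) = Add(Rational(-7, 6), B, Mul(-2, B, Add(1, B))) (Function('M')(B, L) = Add(Rational(-7, 6), Add(B, Mul(-1, Mul(2, B, Add(1, B))))) = Add(Rational(-7, 6), Add(B, Mul(-2, B, Add(1, B)))) = Add(Rational(-7, 6), B, Mul(-2, B, Add(1, B))))
R = Rational(680927, 85116) (R = Add(8, Mul(-1, Pow(Add(62292, 22824), -1))) = Add(8, Mul(-1, Pow(85116, -1))) = Add(8, Mul(-1, Rational(1, 85116))) = Add(8, Rational(-1, 85116)) = Rational(680927, 85116) ≈ 8.0000)
Function('v')(o, G) = Add(3, G) (Function('v')(o, G) = Add(3, Mul(-1, Mul(-1, G))) = Add(3, G))
Pow(Add(R, Function('v')(Function('M')(8, 18), 167)), -1) = Pow(Add(Rational(680927, 85116), Add(3, 167)), -1) = Pow(Add(Rational(680927, 85116), 170), -1) = Pow(Rational(15150647, 85116), -1) = Rational(85116, 15150647)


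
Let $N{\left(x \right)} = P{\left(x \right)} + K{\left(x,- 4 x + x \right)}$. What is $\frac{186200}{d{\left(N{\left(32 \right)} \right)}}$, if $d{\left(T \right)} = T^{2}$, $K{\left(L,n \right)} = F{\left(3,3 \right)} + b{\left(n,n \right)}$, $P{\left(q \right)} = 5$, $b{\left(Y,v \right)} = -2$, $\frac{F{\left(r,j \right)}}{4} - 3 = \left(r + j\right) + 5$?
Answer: $\frac{186200}{3481} \approx 53.49$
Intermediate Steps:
$F{\left(r,j \right)} = 32 + 4 j + 4 r$ ($F{\left(r,j \right)} = 12 + 4 \left(\left(r + j\right) + 5\right) = 12 + 4 \left(\left(j + r\right) + 5\right) = 12 + 4 \left(5 + j + r\right) = 12 + \left(20 + 4 j + 4 r\right) = 32 + 4 j + 4 r$)
$K{\left(L,n \right)} = 54$ ($K{\left(L,n \right)} = \left(32 + 4 \cdot 3 + 4 \cdot 3\right) - 2 = \left(32 + 12 + 12\right) - 2 = 56 - 2 = 54$)
$N{\left(x \right)} = 59$ ($N{\left(x \right)} = 5 + 54 = 59$)
$\frac{186200}{d{\left(N{\left(32 \right)} \right)}} = \frac{186200}{59^{2}} = \frac{186200}{3481}$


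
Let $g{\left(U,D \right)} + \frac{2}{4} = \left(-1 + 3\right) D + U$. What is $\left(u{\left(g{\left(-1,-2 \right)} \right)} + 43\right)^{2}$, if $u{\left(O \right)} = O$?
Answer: $\frac{5625}{4} \approx 1406.3$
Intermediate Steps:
$g{\left(U,D \right)} = - \frac{1}{2} + U + 2 D$ ($g{\left(U,D \right)} = - \frac{1}{2} + \left(\left(-1 + 3\right) D + U\right) = - \frac{1}{2} + \left(2 D + U\right) = - \frac{1}{2} + \left(U + 2 D\right) = - \frac{1}{2} + U + 2 D$)
$\left(u{\left(g{\left(-1,-2 \right)} \right)} + 43\right)^{2} = \left(\left(- \frac{1}{2} - 1 + 2 \left(-2\right)\right) + 43\right)^{2} = \left(\left(- \frac{1}{2} - 1 - 4\right) + 43\right)^{2} = \left(- \frac{11}{2} + 43\right)^{2} = \left(\frac{75}{2}\right)^{2} = \frac{5625}{4}$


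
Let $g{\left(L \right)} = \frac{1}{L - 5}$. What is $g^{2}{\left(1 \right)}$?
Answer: $\frac{1}{16} \approx 0.0625$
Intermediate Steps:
$g{\left(L \right)} = \frac{1}{-5 + L}$
$g^{2}{\left(1 \right)} = \left(\frac{1}{-5 + 1}\right)^{2} = \left(\frac{1}{-4}\right)^{2} = \left(- \frac{1}{4}\right)^{2} = \frac{1}{16}$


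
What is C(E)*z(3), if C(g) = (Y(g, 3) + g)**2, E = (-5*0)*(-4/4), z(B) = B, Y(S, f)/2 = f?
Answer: 108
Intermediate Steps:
Y(S, f) = 2*f
E = 0 (E = 0*(-4*1/4) = 0*(-1) = 0)
C(g) = (6 + g)**2 (C(g) = (2*3 + g)**2 = (6 + g)**2)
C(E)*z(3) = (6 + 0)**2*3 = 6**2*3 = 36*3 = 108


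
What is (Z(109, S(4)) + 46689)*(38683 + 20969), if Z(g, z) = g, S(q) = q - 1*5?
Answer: 2791594296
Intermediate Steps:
S(q) = -5 + q (S(q) = q - 5 = -5 + q)
(Z(109, S(4)) + 46689)*(38683 + 20969) = (109 + 46689)*(38683 + 20969) = 46798*59652 = 2791594296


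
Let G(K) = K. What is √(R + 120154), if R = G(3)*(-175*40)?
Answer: √99154 ≈ 314.89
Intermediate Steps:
R = -21000 (R = 3*(-175*40) = 3*(-7000) = -21000)
√(R + 120154) = √(-21000 + 120154) = √99154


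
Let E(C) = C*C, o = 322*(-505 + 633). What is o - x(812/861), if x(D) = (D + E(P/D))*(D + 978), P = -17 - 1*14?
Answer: -103562874486023/101787912 ≈ -1.0174e+6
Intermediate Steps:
o = 41216 (o = 322*128 = 41216)
P = -31 (P = -17 - 14 = -31)
E(C) = C**2
x(D) = (978 + D)*(D + 961/D**2) (x(D) = (D + (-31/D)**2)*(D + 978) = (D + 961/D**2)*(978 + D) = (978 + D)*(D + 961/D**2))
o - x(812/861) = 41216 - (939858 + 961*(812/861) + (812/861)**3*(978 + 812/861))/(812/861)**2 = 41216 - (939858 + 961*(812*(1/861)) + (812*(1/861))**3*(978 + 812*(1/861)))/(812*(1/861))**2 = 41216 - (939858 + 961*(116/123) + (116/123)**3*(978 + 116/123))/(116/123)**2 = 41216 - 15129*(939858 + 111476/123 + (1560896/1860867)*(120410/123))/13456 = 41216 - 15129*(939858 + 111476/123 + 187947487360/228886641)/13456 = 41216 - 15129*215516330134030/(13456*228886641) = 41216 - 1*107758165067015/101787912 = 41216 - 107758165067015/101787912 = -103562874486023/101787912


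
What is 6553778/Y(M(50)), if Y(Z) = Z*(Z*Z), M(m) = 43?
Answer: 6553778/79507 ≈ 82.430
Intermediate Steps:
Y(Z) = Z**3 (Y(Z) = Z*Z**2 = Z**3)
6553778/Y(M(50)) = 6553778/(43**3) = 6553778/79507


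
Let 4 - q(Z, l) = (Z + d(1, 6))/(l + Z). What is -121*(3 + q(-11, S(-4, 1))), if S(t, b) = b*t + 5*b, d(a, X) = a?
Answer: -726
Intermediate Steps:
S(t, b) = 5*b + b*t
q(Z, l) = 4 - (1 + Z)/(Z + l) (q(Z, l) = 4 - (Z + 1)/(l + Z) = 4 - (1 + Z)/(Z + l))
-121*(3 + q(-11, S(-4, 1))) = -121*(3 + (-1 + 3*(-11) + 4*(1*(5 - 4)))/(-11 + 1*(5 - 4))) = -121*(3 + (-1 - 33 + 4*(1*1))/(-11 + 1*1)) = -121*(3 + (-1 - 33 + 4*1)/(-11 + 1)) = -121*(3 + (-1 - 33 + 4)/(-10)) = -121*(3 - ⅒*(-30)) = -121*(3 + 3) = -121*6 = -726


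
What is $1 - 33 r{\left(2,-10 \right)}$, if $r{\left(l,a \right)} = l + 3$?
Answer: $-164$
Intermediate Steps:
$r{\left(l,a \right)} = 3 + l$
$1 - 33 r{\left(2,-10 \right)} = 1 - 33 \left(3 + 2\right) = 1 - 165 = -164$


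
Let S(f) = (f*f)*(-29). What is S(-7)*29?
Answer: -41209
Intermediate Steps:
S(f) = -29*f² (S(f) = f²*(-29) = -29*f²)
S(-7)*29 = -29*(-7)²*29 = -29*49*29 = -1421*29 = -41209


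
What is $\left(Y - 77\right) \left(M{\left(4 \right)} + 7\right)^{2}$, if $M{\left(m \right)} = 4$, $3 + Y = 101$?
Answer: $2541$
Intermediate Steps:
$Y = 98$ ($Y = -3 + 101 = 98$)
$\left(Y - 77\right) \left(M{\left(4 \right)} + 7\right)^{2} = \left(98 - 77\right) \left(4 + 7\right)^{2} = 21 \cdot 11^{2} = 21 \cdot 121 = 2541$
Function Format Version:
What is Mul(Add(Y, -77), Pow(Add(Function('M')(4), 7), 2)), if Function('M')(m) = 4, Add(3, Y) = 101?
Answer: 2541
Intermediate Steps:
Y = 98 (Y = Add(-3, 101) = 98)
Mul(Add(Y, -77), Pow(Add(Function('M')(4), 7), 2)) = Mul(Add(98, -77), Pow(Add(4, 7), 2)) = Mul(21, Pow(11, 2)) = Mul(21, 121) = 2541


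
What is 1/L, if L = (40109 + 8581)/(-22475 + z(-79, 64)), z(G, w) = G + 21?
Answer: -7511/16230 ≈ -0.46278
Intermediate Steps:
z(G, w) = 21 + G
L = -16230/7511 (L = (40109 + 8581)/(-22475 + (21 - 79)) = 48690/(-22475 - 58) = 48690/(-22533) = 48690*(-1/22533) = -16230/7511 ≈ -2.1608)
1/L = 1/(-16230/7511) = -7511/16230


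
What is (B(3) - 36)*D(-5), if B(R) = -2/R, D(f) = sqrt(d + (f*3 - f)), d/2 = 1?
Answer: -220*I*sqrt(2)/3 ≈ -103.71*I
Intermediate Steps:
d = 2 (d = 2*1 = 2)
D(f) = sqrt(2 + 2*f) (D(f) = sqrt(2 + (f*3 - f)) = sqrt(2 + (3*f - f)) = sqrt(2 + 2*f))
(B(3) - 36)*D(-5) = (-2/3 - 36)*sqrt(2 + 2*(-5)) = (-2*1/3 - 36)*sqrt(2 - 10) = (-2/3 - 36)*sqrt(-8) = -220*I*sqrt(2)/3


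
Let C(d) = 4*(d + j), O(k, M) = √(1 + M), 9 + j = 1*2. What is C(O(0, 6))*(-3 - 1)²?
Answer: -448 + 64*√7 ≈ -278.67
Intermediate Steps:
j = -7 (j = -9 + 1*2 = -9 + 2 = -7)
C(d) = -28 + 4*d (C(d) = 4*(d - 7) = 4*(-7 + d) = -28 + 4*d)
C(O(0, 6))*(-3 - 1)² = (-28 + 4*√(1 + 6))*(-3 - 1)² = (-28 + 4*√7)*(-4)² = (-28 + 4*√7)*16 = -448 + 64*√7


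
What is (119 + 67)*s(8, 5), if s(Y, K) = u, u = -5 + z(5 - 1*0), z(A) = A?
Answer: 0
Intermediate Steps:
u = 0 (u = -5 + (5 - 1*0) = -5 + (5 + 0) = -5 + 5 = 0)
s(Y, K) = 0
(119 + 67)*s(8, 5) = (119 + 67)*0 = 186*0 = 0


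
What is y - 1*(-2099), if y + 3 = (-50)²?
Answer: 4596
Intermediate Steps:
y = 2497 (y = -3 + (-50)² = -3 + 2500 = 2497)
y - 1*(-2099) = 2497 - 1*(-2099) = 2497 + 2099 = 4596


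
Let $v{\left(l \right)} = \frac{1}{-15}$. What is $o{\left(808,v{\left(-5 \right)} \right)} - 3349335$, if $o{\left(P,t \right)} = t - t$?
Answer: $-3349335$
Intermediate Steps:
$v{\left(l \right)} = - \frac{1}{15}$
$o{\left(P,t \right)} = 0$
$o{\left(808,v{\left(-5 \right)} \right)} - 3349335 = 0 - 3349335 = -3349335$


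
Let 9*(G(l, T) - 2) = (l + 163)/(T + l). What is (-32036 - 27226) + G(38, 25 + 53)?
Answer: -20622413/348 ≈ -59260.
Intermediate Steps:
G(l, T) = 2 + (163 + l)/(9*(T + l)) (G(l, T) = 2 + ((l + 163)/(T + l))/9 = 2 + ((163 + l)/(T + l))/9 = 2 + (163 + l)/(9*(T + l)))
(-32036 - 27226) + G(38, 25 + 53) = (-32036 - 27226) + (163 + 18*(25 + 53) + 19*38)/(9*((25 + 53) + 38)) = -59262 + (163 + 18*78 + 722)/(9*(78 + 38)) = -59262 + (⅑)*(163 + 1404 + 722)/116 = -59262 + (⅑)*(1/116)*2289 = -59262 + 763/348 = -20622413/348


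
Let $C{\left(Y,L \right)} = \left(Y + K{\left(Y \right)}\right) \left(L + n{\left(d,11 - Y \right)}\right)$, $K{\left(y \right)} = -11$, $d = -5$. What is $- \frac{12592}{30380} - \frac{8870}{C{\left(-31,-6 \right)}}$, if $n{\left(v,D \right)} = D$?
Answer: $\frac{4471991}{820260} \approx 5.4519$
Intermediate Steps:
$C{\left(Y,L \right)} = \left(-11 + Y\right) \left(11 + L - Y\right)$ ($C{\left(Y,L \right)} = \left(Y - 11\right) \left(L - \left(-11 + Y\right)\right) = \left(-11 + Y\right) \left(11 + L - Y\right)$)
$- \frac{12592}{30380} - \frac{8870}{C{\left(-31,-6 \right)}} = - \frac{12592}{30380} - \frac{8870}{-121 - \left(-31\right)^{2} - -66 + 22 \left(-31\right) - -186} = \left(-12592\right) \frac{1}{30380} - \frac{8870}{-121 - 961 + 66 - 682 + 186} = - \frac{3148}{7595} - \frac{8870}{-121 - 961 + 66 - 682 + 186} = - \frac{3148}{7595} - \frac{8870}{-1512} = - \frac{3148}{7595} - - \frac{4435}{756} = - \frac{3148}{7595} + \frac{4435}{756} = \frac{4471991}{820260}$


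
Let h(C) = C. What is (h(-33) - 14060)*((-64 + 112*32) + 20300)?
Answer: -335695260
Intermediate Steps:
(h(-33) - 14060)*((-64 + 112*32) + 20300) = (-33 - 14060)*((-64 + 112*32) + 20300) = -14093*((-64 + 3584) + 20300) = -14093*(3520 + 20300) = -14093*23820 = -335695260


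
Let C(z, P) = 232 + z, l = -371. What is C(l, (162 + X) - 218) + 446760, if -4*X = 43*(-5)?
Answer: 446621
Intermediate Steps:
X = 215/4 (X = -43*(-5)/4 = -1/4*(-215) = 215/4 ≈ 53.750)
C(l, (162 + X) - 218) + 446760 = (232 - 371) + 446760 = -139 + 446760 = 446621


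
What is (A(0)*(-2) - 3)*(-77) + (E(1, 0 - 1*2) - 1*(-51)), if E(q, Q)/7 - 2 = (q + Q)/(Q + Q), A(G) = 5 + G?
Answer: 4271/4 ≈ 1067.8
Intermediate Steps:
E(q, Q) = 14 + 7*(Q + q)/(2*Q) (E(q, Q) = 14 + 7*((q + Q)/(Q + Q)) = 14 + 7*((Q + q)/((2*Q))) = 14 + 7*((Q + q)*(1/(2*Q))) = 14 + 7*((Q + q)/(2*Q)) = 14 + 7*(Q + q)/(2*Q))
(A(0)*(-2) - 3)*(-77) + (E(1, 0 - 1*2) - 1*(-51)) = ((5 + 0)*(-2) - 3)*(-77) + (7*(1 + 5*(0 - 1*2))/(2*(0 - 1*2)) - 1*(-51)) = (5*(-2) - 3)*(-77) + (7*(1 + 5*(0 - 2))/(2*(0 - 2)) + 51) = (-10 - 3)*(-77) + ((7/2)*(1 + 5*(-2))/(-2) + 51) = -13*(-77) + ((7/2)*(-½)*(1 - 10) + 51) = 1001 + ((7/2)*(-½)*(-9) + 51) = 1001 + (63/4 + 51) = 1001 + 267/4 = 4271/4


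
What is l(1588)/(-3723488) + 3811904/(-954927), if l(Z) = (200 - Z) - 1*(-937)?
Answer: -14193148129075/3555659225376 ≈ -3.9917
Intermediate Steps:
l(Z) = 1137 - Z (l(Z) = (200 - Z) + 937 = 1137 - Z)
l(1588)/(-3723488) + 3811904/(-954927) = (1137 - 1*1588)/(-3723488) + 3811904/(-954927) = (1137 - 1588)*(-1/3723488) + 3811904*(-1/954927) = -451*(-1/3723488) - 3811904/954927 = 451/3723488 - 3811904/954927 = -14193148129075/3555659225376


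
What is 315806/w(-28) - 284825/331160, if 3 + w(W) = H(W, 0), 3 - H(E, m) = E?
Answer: 5228716993/463624 ≈ 11278.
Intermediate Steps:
H(E, m) = 3 - E
w(W) = -W (w(W) = -3 + (3 - W) = -W)
315806/w(-28) - 284825/331160 = 315806/((-1*(-28))) - 284825/331160 = 315806/28 - 284825*1/331160 = 315806*(1/28) - 56965/66232 = 157903/14 - 56965/66232 = 5228716993/463624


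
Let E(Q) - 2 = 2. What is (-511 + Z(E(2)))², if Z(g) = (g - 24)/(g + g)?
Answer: 1054729/4 ≈ 2.6368e+5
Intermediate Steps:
E(Q) = 4 (E(Q) = 2 + 2 = 4)
Z(g) = (-24 + g)/(2*g) (Z(g) = (-24 + g)/((2*g)) = (-24 + g)*(1/(2*g)) = (-24 + g)/(2*g))
(-511 + Z(E(2)))² = (-511 + (½)*(-24 + 4)/4)² = (-511 + (½)*(¼)*(-20))² = (-511 - 5/2)² = (-1027/2)² = 1054729/4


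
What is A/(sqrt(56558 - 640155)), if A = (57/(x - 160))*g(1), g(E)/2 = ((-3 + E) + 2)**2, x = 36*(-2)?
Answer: 0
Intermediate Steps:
x = -72
g(E) = 2*(-1 + E)**2 (g(E) = 2*((-3 + E) + 2)**2 = 2*(-1 + E)**2)
A = 0 (A = (57/(-72 - 160))*(2*(-1 + 1)**2) = (57/(-232))*(2*0**2) = (-1/232*57)*(2*0) = -57/232*0 = 0)
A/(sqrt(56558 - 640155)) = 0/(sqrt(56558 - 640155)) = 0/(sqrt(-583597)) = 0/((I*sqrt(583597))) = 0*(-I*sqrt(583597)/583597) = 0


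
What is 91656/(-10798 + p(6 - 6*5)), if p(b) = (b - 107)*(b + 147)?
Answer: -91656/26911 ≈ -3.4059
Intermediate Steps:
p(b) = (-107 + b)*(147 + b)
91656/(-10798 + p(6 - 6*5)) = 91656/(-10798 + (-15729 + (6 - 6*5)² + 40*(6 - 6*5))) = 91656/(-10798 + (-15729 + (6 - 30)² + 40*(6 - 30))) = 91656/(-10798 + (-15729 + (-24)² + 40*(-24))) = 91656/(-10798 + (-15729 + 576 - 960)) = 91656/(-10798 - 16113) = 91656/(-26911) = 91656*(-1/26911) = -91656/26911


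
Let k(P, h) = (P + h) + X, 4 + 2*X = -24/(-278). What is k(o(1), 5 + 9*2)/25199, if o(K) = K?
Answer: 3064/3502661 ≈ 0.00087476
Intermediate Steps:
X = -272/139 (X = -2 + (-24/(-278))/2 = -2 + (-24*(-1/278))/2 = -2 + (1/2)*(12/139) = -2 + 6/139 = -272/139 ≈ -1.9568)
k(P, h) = -272/139 + P + h (k(P, h) = (P + h) - 272/139 = -272/139 + P + h)
k(o(1), 5 + 9*2)/25199 = (-272/139 + 1 + (5 + 9*2))/25199 = (-272/139 + 1 + (5 + 18))*(1/25199) = (-272/139 + 1 + 23)*(1/25199) = (3064/139)*(1/25199) = 3064/3502661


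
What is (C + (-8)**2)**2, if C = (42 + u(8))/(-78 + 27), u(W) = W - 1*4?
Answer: 10355524/2601 ≈ 3981.4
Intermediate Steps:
u(W) = -4 + W (u(W) = W - 4 = -4 + W)
C = -46/51 (C = (42 + (-4 + 8))/(-78 + 27) = (42 + 4)/(-51) = 46*(-1/51) = -46/51 ≈ -0.90196)
(C + (-8)**2)**2 = (-46/51 + (-8)**2)**2 = (-46/51 + 64)**2 = (3218/51)**2 = 10355524/2601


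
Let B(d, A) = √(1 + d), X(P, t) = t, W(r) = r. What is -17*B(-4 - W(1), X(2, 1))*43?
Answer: -1462*I ≈ -1462.0*I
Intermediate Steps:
-17*B(-4 - W(1), X(2, 1))*43 = -17*√(1 + (-4 - 1*1))*43 = -17*√(1 + (-4 - 1))*43 = -17*√(1 - 5)*43 = -34*I*43 = -1462*I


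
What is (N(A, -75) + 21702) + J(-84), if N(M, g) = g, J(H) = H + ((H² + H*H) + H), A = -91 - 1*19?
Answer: 35571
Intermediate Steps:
A = -110 (A = -91 - 19 = -110)
J(H) = 2*H + 2*H² (J(H) = H + ((H² + H²) + H) = H + (2*H² + H) = H + (H + 2*H²) = 2*H + 2*H²)
(N(A, -75) + 21702) + J(-84) = (-75 + 21702) + 2*(-84)*(1 - 84) = 21627 + 2*(-84)*(-83) = 21627 + 13944 = 35571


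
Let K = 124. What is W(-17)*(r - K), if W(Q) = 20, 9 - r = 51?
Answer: -3320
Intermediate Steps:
r = -42 (r = 9 - 1*51 = 9 - 51 = -42)
W(-17)*(r - K) = 20*(-42 - 1*124) = 20*(-42 - 124) = 20*(-166) = -3320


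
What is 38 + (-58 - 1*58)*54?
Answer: -6226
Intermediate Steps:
38 + (-58 - 1*58)*54 = 38 + (-58 - 58)*54 = 38 - 116*54 = 38 - 6264 = -6226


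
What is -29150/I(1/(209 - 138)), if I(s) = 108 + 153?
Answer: -29150/261 ≈ -111.69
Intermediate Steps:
I(s) = 261
-29150/I(1/(209 - 138)) = -29150/261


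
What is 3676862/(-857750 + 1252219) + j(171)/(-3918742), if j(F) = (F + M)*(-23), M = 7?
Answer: 7205144251845/772911118999 ≈ 9.3221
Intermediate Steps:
j(F) = -161 - 23*F (j(F) = (F + 7)*(-23) = (7 + F)*(-23) = -161 - 23*F)
3676862/(-857750 + 1252219) + j(171)/(-3918742) = 3676862/(-857750 + 1252219) + (-161 - 23*171)/(-3918742) = 3676862/394469 + (-161 - 3933)*(-1/3918742) = 3676862*(1/394469) - 4094*(-1/3918742) = 3676862/394469 + 2047/1959371 = 7205144251845/772911118999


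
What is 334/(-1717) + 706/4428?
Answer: -133375/3801438 ≈ -0.035085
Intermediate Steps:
334/(-1717) + 706/4428 = 334*(-1/1717) + 706*(1/4428) = -334/1717 + 353/2214 = -133375/3801438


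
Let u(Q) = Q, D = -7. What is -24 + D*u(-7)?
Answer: 25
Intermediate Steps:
-24 + D*u(-7) = -24 - 7*(-7) = -24 + 49 = 25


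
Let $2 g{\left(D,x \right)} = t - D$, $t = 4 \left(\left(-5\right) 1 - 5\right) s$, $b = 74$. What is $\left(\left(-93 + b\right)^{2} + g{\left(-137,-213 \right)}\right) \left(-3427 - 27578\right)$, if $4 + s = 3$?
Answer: $- \frac{27873495}{2} \approx -1.3937 \cdot 10^{7}$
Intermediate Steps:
$s = -1$ ($s = -4 + 3 = -1$)
$t = 40$ ($t = 4 \left(\left(-5\right) 1 - 5\right) \left(-1\right) = 4 \left(-5 - 5\right) \left(-1\right) = 4 \left(-10\right) \left(-1\right) = \left(-40\right) \left(-1\right) = 40$)
$g{\left(D,x \right)} = 20 - \frac{D}{2}$ ($g{\left(D,x \right)} = \frac{40 - D}{2} = 20 - \frac{D}{2}$)
$\left(\left(-93 + b\right)^{2} + g{\left(-137,-213 \right)}\right) \left(-3427 - 27578\right) = \left(\left(-93 + 74\right)^{2} + \left(20 - - \frac{137}{2}\right)\right) \left(-3427 - 27578\right) = \left(\left(-19\right)^{2} + \left(20 + \frac{137}{2}\right)\right) \left(-31005\right) = \left(361 + \frac{177}{2}\right) \left(-31005\right) = \frac{899}{2} \left(-31005\right) = - \frac{27873495}{2}$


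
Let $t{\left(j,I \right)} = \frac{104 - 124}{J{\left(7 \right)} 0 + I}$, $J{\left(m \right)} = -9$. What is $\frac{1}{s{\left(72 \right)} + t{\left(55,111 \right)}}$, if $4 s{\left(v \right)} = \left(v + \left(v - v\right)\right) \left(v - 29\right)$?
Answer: $\frac{111}{85894} \approx 0.0012923$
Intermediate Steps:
$s{\left(v \right)} = \frac{v \left(-29 + v\right)}{4}$ ($s{\left(v \right)} = \frac{\left(v + \left(v - v\right)\right) \left(v - 29\right)}{4} = \frac{\left(v + 0\right) \left(-29 + v\right)}{4} = \frac{v \left(-29 + v\right)}{4}$)
$t{\left(j,I \right)} = - \frac{20}{I}$ ($t{\left(j,I \right)} = \frac{104 - 124}{\left(-9\right) 0 + I} = - \frac{20}{0 + I} = - \frac{20}{I}$)
$\frac{1}{s{\left(72 \right)} + t{\left(55,111 \right)}} = \frac{1}{\frac{1}{4} \cdot 72 \left(-29 + 72\right) - \frac{20}{111}} = \frac{1}{\frac{1}{4} \cdot 72 \cdot 43 - \frac{20}{111}} = \frac{1}{774 - \frac{20}{111}} = \frac{1}{\frac{85894}{111}} = \frac{111}{85894}$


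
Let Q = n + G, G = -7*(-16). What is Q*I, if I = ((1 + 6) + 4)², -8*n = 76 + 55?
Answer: 92565/8 ≈ 11571.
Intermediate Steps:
n = -131/8 (n = -(76 + 55)/8 = -⅛*131 = -131/8 ≈ -16.375)
I = 121 (I = (7 + 4)² = 11² = 121)
G = 112
Q = 765/8 (Q = -131/8 + 112 = 765/8 ≈ 95.625)
Q*I = (765/8)*121 = 92565/8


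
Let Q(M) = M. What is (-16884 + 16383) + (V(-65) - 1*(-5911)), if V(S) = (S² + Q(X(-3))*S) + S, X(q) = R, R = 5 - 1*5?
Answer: 9570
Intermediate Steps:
R = 0 (R = 5 - 5 = 0)
X(q) = 0
V(S) = S + S² (V(S) = (S² + 0*S) + S = (S² + 0) + S = S² + S = S + S²)
(-16884 + 16383) + (V(-65) - 1*(-5911)) = (-16884 + 16383) + (-65*(1 - 65) - 1*(-5911)) = -501 + (-65*(-64) + 5911) = -501 + (4160 + 5911) = -501 + 10071 = 9570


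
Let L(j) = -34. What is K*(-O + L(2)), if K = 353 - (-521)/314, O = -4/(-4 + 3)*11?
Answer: -4343157/157 ≈ -27663.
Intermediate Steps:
O = 44 (O = -4/(-1)*11 = -4*(-1)*11 = 4*11 = 44)
K = 111363/314 (K = 353 - (-521)/314 = 353 - 1*(-521/314) = 353 + 521/314 = 111363/314 ≈ 354.66)
K*(-O + L(2)) = 111363*(-1*44 - 34)/314 = 111363*(-44 - 34)/314 = (111363/314)*(-78) = -4343157/157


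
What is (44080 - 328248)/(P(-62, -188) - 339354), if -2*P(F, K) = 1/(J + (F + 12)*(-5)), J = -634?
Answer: 218241024/260623871 ≈ 0.83738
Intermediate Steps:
P(F, K) = -1/(2*(-694 - 5*F)) (P(F, K) = -1/(2*(-634 + (F + 12)*(-5))) = -1/(2*(-634 + (12 + F)*(-5))) = -1/(2*(-634 + (-60 - 5*F))) = -1/(2*(-694 - 5*F)))
(44080 - 328248)/(P(-62, -188) - 339354) = (44080 - 328248)/(1/(2*(694 + 5*(-62))) - 339354) = -284168/(1/(2*(694 - 310)) - 339354) = -284168/((½)/384 - 339354) = -284168/((½)*(1/384) - 339354) = -284168/(1/768 - 339354) = -284168/(-260623871/768) = -284168*(-768/260623871) = 218241024/260623871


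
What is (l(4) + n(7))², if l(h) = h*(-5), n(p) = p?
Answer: 169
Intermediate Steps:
l(h) = -5*h
(l(4) + n(7))² = (-5*4 + 7)² = (-20 + 7)² = (-13)² = 169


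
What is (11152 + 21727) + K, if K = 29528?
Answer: 62407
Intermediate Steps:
(11152 + 21727) + K = (11152 + 21727) + 29528 = 32879 + 29528 = 62407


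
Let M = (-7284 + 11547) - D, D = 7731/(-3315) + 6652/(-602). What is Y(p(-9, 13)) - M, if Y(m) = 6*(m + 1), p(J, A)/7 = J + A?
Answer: -1364472752/332605 ≈ -4102.4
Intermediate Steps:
D = -4450907/332605 (D = 7731*(-1/3315) + 6652*(-1/602) = -2577/1105 - 3326/301 = -4450907/332605 ≈ -13.382)
p(J, A) = 7*A + 7*J (p(J, A) = 7*(J + A) = 7*(A + J) = 7*A + 7*J)
Y(m) = 6 + 6*m (Y(m) = 6*(1 + m) = 6 + 6*m)
M = 1422346022/332605 (M = (-7284 + 11547) - 1*(-4450907/332605) = 4263 + 4450907/332605 = 1422346022/332605 ≈ 4276.4)
Y(p(-9, 13)) - M = (6 + 6*(7*13 + 7*(-9))) - 1*1422346022/332605 = (6 + 6*(91 - 63)) - 1422346022/332605 = (6 + 6*28) - 1422346022/332605 = (6 + 168) - 1422346022/332605 = 174 - 1422346022/332605 = -1364472752/332605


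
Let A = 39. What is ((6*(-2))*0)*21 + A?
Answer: 39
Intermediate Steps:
((6*(-2))*0)*21 + A = ((6*(-2))*0)*21 + 39 = -12*0*21 + 39 = 0*21 + 39 = 0 + 39 = 39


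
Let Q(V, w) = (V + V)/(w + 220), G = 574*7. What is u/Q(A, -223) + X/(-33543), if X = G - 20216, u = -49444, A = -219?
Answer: -828067592/2448639 ≈ -338.17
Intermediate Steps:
G = 4018
Q(V, w) = 2*V/(220 + w) (Q(V, w) = (2*V)/(220 + w) = 2*V/(220 + w))
X = -16198 (X = 4018 - 20216 = -16198)
u/Q(A, -223) + X/(-33543) = -49444/(2*(-219)/(220 - 223)) - 16198/(-33543) = -49444/(2*(-219)/(-3)) - 16198*(-1/33543) = -49444/(2*(-219)*(-⅓)) + 16198/33543 = -49444/146 + 16198/33543 = -49444*1/146 + 16198/33543 = -24722/73 + 16198/33543 = -828067592/2448639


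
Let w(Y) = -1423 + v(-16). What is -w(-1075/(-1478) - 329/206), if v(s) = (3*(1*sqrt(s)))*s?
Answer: 1423 + 192*I ≈ 1423.0 + 192.0*I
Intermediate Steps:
v(s) = 3*s**(3/2) (v(s) = (3*sqrt(s))*s = 3*s**(3/2))
w(Y) = -1423 - 192*I (w(Y) = -1423 + 3*(-16)**(3/2) = -1423 + 3*(-64*I) = -1423 - 192*I)
-w(-1075/(-1478) - 329/206) = -(-1423 - 192*I) = 1423 + 192*I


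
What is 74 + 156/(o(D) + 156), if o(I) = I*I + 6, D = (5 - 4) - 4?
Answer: 4270/57 ≈ 74.912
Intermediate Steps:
D = -3 (D = 1 - 4 = -3)
o(I) = 6 + I² (o(I) = I² + 6 = 6 + I²)
74 + 156/(o(D) + 156) = 74 + 156/((6 + (-3)²) + 156) = 74 + 156/((6 + 9) + 156) = 74 + 156/(15 + 156) = 74 + 156/171 = 74 + 156*(1/171) = 74 + 52/57 = 4270/57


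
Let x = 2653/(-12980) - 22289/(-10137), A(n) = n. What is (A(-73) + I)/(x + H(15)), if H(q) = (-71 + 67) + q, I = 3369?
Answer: 13989740160/55154149 ≈ 253.65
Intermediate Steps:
x = 8465089/4244460 (x = 2653*(-1/12980) - 22289*(-1/10137) = -2653/12980 + 719/327 = 8465089/4244460 ≈ 1.9944)
H(q) = -4 + q
(A(-73) + I)/(x + H(15)) = (-73 + 3369)/(8465089/4244460 + (-4 + 15)) = 3296/(8465089/4244460 + 11) = 3296/(55154149/4244460) = 3296*(4244460/55154149) = 13989740160/55154149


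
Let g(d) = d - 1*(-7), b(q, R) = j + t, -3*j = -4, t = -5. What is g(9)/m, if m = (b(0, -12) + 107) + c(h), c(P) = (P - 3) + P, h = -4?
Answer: 48/277 ≈ 0.17329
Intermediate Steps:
j = 4/3 (j = -⅓*(-4) = 4/3 ≈ 1.3333)
c(P) = -3 + 2*P (c(P) = (-3 + P) + P = -3 + 2*P)
b(q, R) = -11/3 (b(q, R) = 4/3 - 5 = -11/3)
g(d) = 7 + d (g(d) = d + 7 = 7 + d)
m = 277/3 (m = (-11/3 + 107) + (-3 + 2*(-4)) = 310/3 + (-3 - 8) = 310/3 - 11 = 277/3 ≈ 92.333)
g(9)/m = (7 + 9)/(277/3) = 16*(3/277) = 48/277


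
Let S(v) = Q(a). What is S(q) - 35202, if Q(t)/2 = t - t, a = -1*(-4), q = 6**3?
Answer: -35202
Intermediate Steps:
q = 216
a = 4
Q(t) = 0 (Q(t) = 2*(t - t) = 2*0 = 0)
S(v) = 0
S(q) - 35202 = 0 - 35202 = -35202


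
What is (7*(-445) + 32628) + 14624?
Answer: 44137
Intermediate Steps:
(7*(-445) + 32628) + 14624 = (-3115 + 32628) + 14624 = 29513 + 14624 = 44137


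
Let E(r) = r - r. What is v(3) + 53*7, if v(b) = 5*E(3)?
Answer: 371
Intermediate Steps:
E(r) = 0
v(b) = 0 (v(b) = 5*0 = 0)
v(3) + 53*7 = 0 + 53*7 = 0 + 371 = 371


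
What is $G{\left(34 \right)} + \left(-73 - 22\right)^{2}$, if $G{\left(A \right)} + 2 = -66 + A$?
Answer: $8991$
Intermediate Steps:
$G{\left(A \right)} = -68 + A$ ($G{\left(A \right)} = -2 + \left(-66 + A\right) = -68 + A$)
$G{\left(34 \right)} + \left(-73 - 22\right)^{2} = \left(-68 + 34\right) + \left(-73 - 22\right)^{2} = -34 + \left(-95\right)^{2} = -34 + 9025 = 8991$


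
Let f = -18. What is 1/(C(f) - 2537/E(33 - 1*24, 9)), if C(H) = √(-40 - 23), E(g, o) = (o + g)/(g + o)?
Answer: -2537/6436432 - 3*I*√7/6436432 ≈ -0.00039416 - 1.2332e-6*I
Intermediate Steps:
E(g, o) = 1 (E(g, o) = (g + o)/(g + o) = 1)
C(H) = 3*I*√7 (C(H) = √(-63) = 3*I*√7)
1/(C(f) - 2537/E(33 - 1*24, 9)) = 1/(3*I*√7 - 2537/1) = 1/(3*I*√7 - 2537*1) = 1/(3*I*√7 - 2537) = 1/(-2537 + 3*I*√7)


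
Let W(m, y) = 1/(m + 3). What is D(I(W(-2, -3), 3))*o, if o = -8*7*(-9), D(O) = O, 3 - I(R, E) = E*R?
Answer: 0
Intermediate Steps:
W(m, y) = 1/(3 + m)
I(R, E) = 3 - E*R
o = 504 (o = -56*(-9) = 504)
D(I(W(-2, -3), 3))*o = (3 - 1*3/(3 - 2))*504 = (3 - 1*3/1)*504 = (3 - 1*3*1)*504 = (3 - 3)*504 = 0*504 = 0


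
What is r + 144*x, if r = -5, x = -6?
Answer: -869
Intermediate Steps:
r + 144*x = -5 + 144*(-6) = -5 - 864 = -869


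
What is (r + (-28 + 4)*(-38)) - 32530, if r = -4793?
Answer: -36411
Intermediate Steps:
(r + (-28 + 4)*(-38)) - 32530 = (-4793 + (-28 + 4)*(-38)) - 32530 = (-4793 - 24*(-38)) - 32530 = (-4793 + 912) - 32530 = -3881 - 32530 = -36411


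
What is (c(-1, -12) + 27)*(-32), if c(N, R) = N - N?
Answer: -864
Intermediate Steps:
c(N, R) = 0
(c(-1, -12) + 27)*(-32) = (0 + 27)*(-32) = 27*(-32) = -864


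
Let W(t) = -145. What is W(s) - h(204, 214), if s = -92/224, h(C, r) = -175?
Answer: 30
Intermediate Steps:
s = -23/56 (s = -92*1/224 = -23/56 ≈ -0.41071)
W(s) - h(204, 214) = -145 - 1*(-175) = -145 + 175 = 30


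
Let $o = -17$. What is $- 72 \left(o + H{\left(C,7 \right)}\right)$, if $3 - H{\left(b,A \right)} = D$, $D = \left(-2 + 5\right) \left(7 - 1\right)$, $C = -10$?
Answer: $2304$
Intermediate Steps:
$D = 18$ ($D = 3 \cdot 6 = 18$)
$H{\left(b,A \right)} = -15$ ($H{\left(b,A \right)} = 3 - 18 = -15$)
$- 72 \left(o + H{\left(C,7 \right)}\right) = - 72 \left(-17 - 15\right) = \left(-72\right) \left(-32\right) = 2304$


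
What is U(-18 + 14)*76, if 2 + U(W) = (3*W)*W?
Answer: 3496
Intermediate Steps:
U(W) = -2 + 3*W² (U(W) = -2 + (3*W)*W = -2 + 3*W²)
U(-18 + 14)*76 = (-2 + 3*(-18 + 14)²)*76 = (-2 + 3*(-4)²)*76 = (-2 + 3*16)*76 = (-2 + 48)*76 = 46*76 = 3496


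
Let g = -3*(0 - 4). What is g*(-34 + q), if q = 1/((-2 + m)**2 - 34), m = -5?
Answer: -2036/5 ≈ -407.20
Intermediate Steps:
g = 12 (g = -3*(-4) = 12)
q = 1/15 (q = 1/((-2 - 5)**2 - 34) = 1/((-7)**2 - 34) = 1/(49 - 34) = 1/15 ≈ 0.066667)
g*(-34 + q) = 12*(-34 + 1/15) = 12*(-509/15) = -2036/5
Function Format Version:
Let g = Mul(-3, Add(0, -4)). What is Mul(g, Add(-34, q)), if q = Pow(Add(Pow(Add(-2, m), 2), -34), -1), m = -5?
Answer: Rational(-2036, 5) ≈ -407.20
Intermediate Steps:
g = 12 (g = Mul(-3, -4) = 12)
q = Rational(1, 15) (q = Pow(Add(Pow(Add(-2, -5), 2), -34), -1) = Pow(Add(Pow(-7, 2), -34), -1) = Pow(Add(49, -34), -1) = Pow(15, -1) = Rational(1, 15) ≈ 0.066667)
Mul(g, Add(-34, q)) = Mul(12, Add(-34, Rational(1, 15))) = Mul(12, Rational(-509, 15)) = Rational(-2036, 5)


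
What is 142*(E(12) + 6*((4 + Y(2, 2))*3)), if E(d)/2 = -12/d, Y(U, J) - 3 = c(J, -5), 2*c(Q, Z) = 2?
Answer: 20164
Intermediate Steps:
c(Q, Z) = 1 (c(Q, Z) = (½)*2 = 1)
Y(U, J) = 4 (Y(U, J) = 3 + 1 = 4)
E(d) = -24/d (E(d) = 2*(-12/d) = -24/d)
142*(E(12) + 6*((4 + Y(2, 2))*3)) = 142*(-24/12 + 6*((4 + 4)*3)) = 142*(-24*1/12 + 6*(8*3)) = 142*(-2 + 6*24) = 142*(-2 + 144) = 142*142 = 20164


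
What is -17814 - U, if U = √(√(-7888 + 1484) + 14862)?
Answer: -17814 - √(14862 + 2*I*√1601) ≈ -17936.0 - 0.32821*I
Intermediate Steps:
U = √(14862 + 2*I*√1601) (U = √(√(-6404) + 14862) = √(2*I*√1601 + 14862) = √(14862 + 2*I*√1601) ≈ 121.91 + 0.3282*I)
-17814 - U = -17814 - √(14862 + 2*I*√1601)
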